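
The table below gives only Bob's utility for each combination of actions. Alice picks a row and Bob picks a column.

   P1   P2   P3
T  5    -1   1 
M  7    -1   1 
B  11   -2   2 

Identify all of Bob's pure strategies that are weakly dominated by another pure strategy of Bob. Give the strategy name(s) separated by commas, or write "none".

P1 is not dominated — it holds its own against P2 at T (5>-1); P3 at T (5>1).
P1 weakly dominates P2 — T: 5>-1, M: 7>-1, B: 11>-2.
P3 is weakly dominated by P1 (T: 5>1, M: 7>1, B: 11>2).

P2, P3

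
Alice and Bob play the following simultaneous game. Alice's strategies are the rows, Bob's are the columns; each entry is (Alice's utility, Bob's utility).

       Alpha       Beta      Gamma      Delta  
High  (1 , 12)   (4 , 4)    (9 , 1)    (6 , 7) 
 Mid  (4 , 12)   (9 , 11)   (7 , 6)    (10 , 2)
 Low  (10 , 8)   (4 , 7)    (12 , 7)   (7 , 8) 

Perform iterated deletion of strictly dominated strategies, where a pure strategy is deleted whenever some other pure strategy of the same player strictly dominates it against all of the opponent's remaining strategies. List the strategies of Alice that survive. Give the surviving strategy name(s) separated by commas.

For Bob, Alpha strictly dominates Beta on the remaining rows (High: 12>4, Mid: 12>11, Low: 8>7); eliminate Beta.
For Alice, Low strictly dominates High on the remaining columns (Alpha: 10>1, Gamma: 12>9, Delta: 7>6); eliminate High.
Bob's strategy Gamma is strictly dominated by Alpha (Mid: 12>6, Low: 8>7) and is removed.
Among the remaining strategies, none is strictly dominated by another pure strategy of the same player, so the elimination stops.
Surviving strategies — Alice: {Mid, Low}; Bob: {Alpha, Delta}.

Mid, Low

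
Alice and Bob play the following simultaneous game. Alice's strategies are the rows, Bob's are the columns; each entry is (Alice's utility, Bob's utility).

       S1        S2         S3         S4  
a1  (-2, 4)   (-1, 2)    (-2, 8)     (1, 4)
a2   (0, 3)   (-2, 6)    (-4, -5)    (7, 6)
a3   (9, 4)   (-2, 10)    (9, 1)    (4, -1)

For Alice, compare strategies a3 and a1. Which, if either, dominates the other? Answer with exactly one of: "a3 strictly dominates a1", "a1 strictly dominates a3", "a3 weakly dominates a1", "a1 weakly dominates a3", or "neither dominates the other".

neither dominates the other

a3's payoffs vs a1's, by Bob's action — S1: 9>-2, S2: -2<-1, S3: 9>-2, S4: 4>1.
a3 does better at S1, S3, S4 but worse at S2; neither strategy dominates the other.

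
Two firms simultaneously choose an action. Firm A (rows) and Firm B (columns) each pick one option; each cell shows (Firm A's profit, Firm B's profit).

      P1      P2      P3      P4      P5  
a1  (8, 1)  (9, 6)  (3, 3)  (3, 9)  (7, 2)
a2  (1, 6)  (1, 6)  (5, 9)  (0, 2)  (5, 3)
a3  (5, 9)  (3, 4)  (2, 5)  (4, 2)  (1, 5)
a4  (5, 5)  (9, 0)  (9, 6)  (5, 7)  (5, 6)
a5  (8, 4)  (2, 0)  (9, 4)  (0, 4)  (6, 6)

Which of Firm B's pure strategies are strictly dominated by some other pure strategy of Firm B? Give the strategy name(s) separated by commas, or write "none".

Nothing dominates P1: P2 at a2 (6=6); P3 at a3 (9>5); P4 at a2 (6>2); P5 at a2 (6>3).
P2: no other strategy beats it everywhere (P1 at a1 (6>1); P3 at a1 (6>3); P4 at a2 (6>2); P5 at a1 (6>2)).
P3 is not dominated — it holds its own against P1 at a1 (3>1); P2 at a2 (9>6); P4 at a2 (9>2); P5 at a1 (3>2).
P4 is not dominated — it holds its own against P1 at a1 (9>1); P2 at a1 (9>6); P3 at a1 (9>3); P5 at a1 (9>2).
P5: no other strategy beats it everywhere (P1 at a1 (2>1); P2 at a3 (5>4); P3 at a3 (5=5); P4 at a2 (3>2)).

none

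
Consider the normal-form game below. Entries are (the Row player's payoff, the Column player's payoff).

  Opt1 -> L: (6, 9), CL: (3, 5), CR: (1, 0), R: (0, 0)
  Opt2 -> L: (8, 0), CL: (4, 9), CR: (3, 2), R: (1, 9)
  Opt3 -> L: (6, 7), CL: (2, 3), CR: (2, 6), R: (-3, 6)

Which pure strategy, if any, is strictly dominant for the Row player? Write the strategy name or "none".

Opt2 vs Opt1: L: 8>6, CL: 4>3, CR: 3>1, R: 1>0.
Opt2 vs Opt3: L: 8>6, CL: 4>2, CR: 3>2, R: 1>-3.
Opt2 strictly beats every other strategy against every opponent action, so it is strictly dominant.

Opt2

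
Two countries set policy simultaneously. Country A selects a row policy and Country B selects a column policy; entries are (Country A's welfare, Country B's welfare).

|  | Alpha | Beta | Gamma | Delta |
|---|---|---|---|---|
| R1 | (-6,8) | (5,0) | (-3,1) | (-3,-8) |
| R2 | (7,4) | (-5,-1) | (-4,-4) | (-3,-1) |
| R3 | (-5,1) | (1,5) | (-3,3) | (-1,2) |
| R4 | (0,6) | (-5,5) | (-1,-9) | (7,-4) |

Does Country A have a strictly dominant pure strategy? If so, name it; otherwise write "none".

none

R1 fails to dominate R2 at Alpha (-6<7).
R2 fails to dominate R1 at Beta (-5<5).
R3 fails to dominate R1 at Beta (1<5).
R4 fails to dominate R1 at Beta (-5<5).
No single strategy dominates all the others.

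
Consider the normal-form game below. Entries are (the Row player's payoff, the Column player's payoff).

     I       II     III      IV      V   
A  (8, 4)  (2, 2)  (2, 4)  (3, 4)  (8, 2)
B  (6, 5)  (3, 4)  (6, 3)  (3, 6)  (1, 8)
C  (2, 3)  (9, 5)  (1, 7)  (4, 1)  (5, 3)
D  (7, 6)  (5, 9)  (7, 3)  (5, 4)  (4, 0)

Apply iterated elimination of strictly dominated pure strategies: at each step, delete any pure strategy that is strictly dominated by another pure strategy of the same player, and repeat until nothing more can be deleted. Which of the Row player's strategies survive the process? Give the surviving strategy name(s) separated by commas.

A, C, D

For the Row player, D strictly dominates B on the remaining columns (I: 7>6, II: 5>3, III: 7>6, IV: 5>3, V: 4>1); eliminate B.
For the Column player, III strictly dominates V on the remaining rows (A: 4>2, C: 7>3, D: 3>0); eliminate V.
Among the remaining strategies, none is strictly dominated by another pure strategy of the same player, so the elimination stops.
Surviving strategies — the Row player: {A, C, D}; the Column player: {I, II, III, IV}.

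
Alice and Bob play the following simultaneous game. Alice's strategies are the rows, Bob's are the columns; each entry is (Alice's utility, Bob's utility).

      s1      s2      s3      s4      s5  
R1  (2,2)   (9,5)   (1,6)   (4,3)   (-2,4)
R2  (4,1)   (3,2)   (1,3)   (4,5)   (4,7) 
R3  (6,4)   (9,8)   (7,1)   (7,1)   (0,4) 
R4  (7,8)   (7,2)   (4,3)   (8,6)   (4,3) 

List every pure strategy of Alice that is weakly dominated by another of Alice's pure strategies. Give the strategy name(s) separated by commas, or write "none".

R1: dominated, since R3 does at least as well everywhere (s1: 6>2, s2: 9=9, s3: 7>1, s4: 7>4, s5: 0>-2).
R4 weakly dominates R2 — s1: 7>4, s2: 7>3, s3: 4>1, s4: 8>4, s5: 4=4.
Nothing dominates R3: R1 at s1 (6>2); R2 at s1 (6>4); R4 at s2 (9>7).
R4 is not dominated — it holds its own against R1 at s1 (7>2); R2 at s1 (7>4); R3 at s1 (7>6).

R1, R2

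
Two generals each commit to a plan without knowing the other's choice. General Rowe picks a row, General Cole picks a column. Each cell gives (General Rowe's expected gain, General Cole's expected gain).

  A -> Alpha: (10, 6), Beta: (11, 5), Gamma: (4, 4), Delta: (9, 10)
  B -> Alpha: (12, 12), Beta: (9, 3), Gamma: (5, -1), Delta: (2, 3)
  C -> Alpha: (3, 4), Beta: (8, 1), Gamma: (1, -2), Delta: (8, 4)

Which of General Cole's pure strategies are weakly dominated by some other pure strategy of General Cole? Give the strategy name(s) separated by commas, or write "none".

Beta, Gamma

Alpha: no other strategy beats it everywhere (Beta at A (6>5); Gamma at A (6>4); Delta at B (12>3)).
Beta is weakly dominated by Alpha (A: 6>5, B: 12>3, C: 4>1).
Gamma: dominated, since Alpha does at least as well everywhere (A: 6>4, B: 12>-1, C: 4>-2).
Nothing dominates Delta: Alpha at A (10>6); Beta at A (10>5); Gamma at A (10>4).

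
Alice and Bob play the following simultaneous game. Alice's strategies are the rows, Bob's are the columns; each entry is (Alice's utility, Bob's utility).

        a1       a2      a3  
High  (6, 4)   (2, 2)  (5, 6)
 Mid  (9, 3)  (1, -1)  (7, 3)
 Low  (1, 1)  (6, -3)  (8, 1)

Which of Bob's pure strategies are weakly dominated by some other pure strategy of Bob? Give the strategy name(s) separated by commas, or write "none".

a1: dominated, since a3 does at least as well everywhere (High: 6>4, Mid: 3=3, Low: 1=1).
a2 is weakly dominated by a1 (High: 4>2, Mid: 3>-1, Low: 1>-3).
a3 is not dominated — it holds its own against a1 at High (6>4); a2 at High (6>2).

a1, a2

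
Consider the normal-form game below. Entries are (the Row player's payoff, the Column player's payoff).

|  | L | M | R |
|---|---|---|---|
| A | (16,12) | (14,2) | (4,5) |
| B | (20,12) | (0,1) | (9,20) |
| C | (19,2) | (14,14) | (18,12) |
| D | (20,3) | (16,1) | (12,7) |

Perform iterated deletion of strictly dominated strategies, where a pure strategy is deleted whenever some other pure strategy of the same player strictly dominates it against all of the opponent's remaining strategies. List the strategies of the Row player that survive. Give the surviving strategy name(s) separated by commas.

The Row player's strategy A is strictly dominated by D (L: 20>16, M: 16>14, R: 12>4) and is removed.
Column L is eliminated: R beats it against every remaining row (B: 20>12, C: 12>2, D: 7>3).
The Row player's strategy B is strictly dominated by C (M: 14>0, R: 18>9) and is removed.
Among the remaining strategies, none is strictly dominated by another pure strategy of the same player, so the elimination stops.
Surviving strategies — the Row player: {C, D}; the Column player: {M, R}.

C, D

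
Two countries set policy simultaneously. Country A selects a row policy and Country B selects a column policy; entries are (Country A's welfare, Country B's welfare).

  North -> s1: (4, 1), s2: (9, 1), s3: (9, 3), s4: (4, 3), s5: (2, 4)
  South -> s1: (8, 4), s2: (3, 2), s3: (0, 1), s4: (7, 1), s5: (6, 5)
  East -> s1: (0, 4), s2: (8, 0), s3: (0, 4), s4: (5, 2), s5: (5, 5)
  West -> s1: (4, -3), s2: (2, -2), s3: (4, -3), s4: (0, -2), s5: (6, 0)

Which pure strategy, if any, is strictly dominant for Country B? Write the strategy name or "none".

s5

s5 vs s1: North: 4>1, South: 5>4, East: 5>4, West: 0>-3.
s5 vs s2: North: 4>1, South: 5>2, East: 5>0, West: 0>-2.
s5 vs s3: North: 4>3, South: 5>1, East: 5>4, West: 0>-3.
s5 vs s4: North: 4>3, South: 5>1, East: 5>2, West: 0>-2.
s5 strictly beats every other strategy against every opponent action, so it is strictly dominant.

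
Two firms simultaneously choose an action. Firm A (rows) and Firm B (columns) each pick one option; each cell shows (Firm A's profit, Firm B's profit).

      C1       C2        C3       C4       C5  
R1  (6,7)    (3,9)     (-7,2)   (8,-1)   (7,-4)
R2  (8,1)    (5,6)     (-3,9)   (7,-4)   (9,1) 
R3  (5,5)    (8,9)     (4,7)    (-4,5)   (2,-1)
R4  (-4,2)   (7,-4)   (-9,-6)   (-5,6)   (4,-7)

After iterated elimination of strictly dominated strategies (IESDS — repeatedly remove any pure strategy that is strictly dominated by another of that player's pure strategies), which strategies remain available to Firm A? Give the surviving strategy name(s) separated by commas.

Column C5 is eliminated: C2 beats it against every remaining row (R1: 9>-4, R2: 6>1, R3: 9>-1, R4: -4>-7).
For Firm A, R3 strictly dominates R4 on the remaining columns (C1: 5>-4, C2: 8>7, C3: 4>-9, C4: -4>-5); eliminate R4.
Column C1 is eliminated: C2 beats it against every remaining row (R1: 9>7, R2: 6>1, R3: 9>5).
Column C4 is eliminated: C2 beats it against every remaining row (R1: 9>-1, R2: 6>-4, R3: 9>5).
For Firm A, R2 strictly dominates R1 on the remaining columns (C2: 5>3, C3: -3>-7); eliminate R1.
For Firm A, R3 strictly dominates R2 on the remaining columns (C2: 8>5, C3: 4>-3); eliminate R2.
Firm B's strategy C3 is strictly dominated by C2 (R3: 9>7) and is removed.
Among the remaining strategies, none is strictly dominated by another pure strategy of the same player, so the elimination stops.
Surviving strategies — Firm A: {R3}; Firm B: {C2}.

R3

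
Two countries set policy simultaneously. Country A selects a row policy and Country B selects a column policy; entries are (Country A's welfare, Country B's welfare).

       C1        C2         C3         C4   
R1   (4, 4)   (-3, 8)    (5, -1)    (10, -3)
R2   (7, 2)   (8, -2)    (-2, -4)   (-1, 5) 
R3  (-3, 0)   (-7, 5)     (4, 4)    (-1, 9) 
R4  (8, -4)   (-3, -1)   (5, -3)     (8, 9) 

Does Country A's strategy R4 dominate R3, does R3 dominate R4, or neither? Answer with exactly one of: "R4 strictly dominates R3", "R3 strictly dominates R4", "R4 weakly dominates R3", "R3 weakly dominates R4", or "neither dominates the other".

R4's payoffs vs R3's, by Country B's action — C1: 8>-3, C2: -3>-7, C3: 5>4, C4: 8>-1.
Every comparison favours R4, so R4 strictly dominates R3.

R4 strictly dominates R3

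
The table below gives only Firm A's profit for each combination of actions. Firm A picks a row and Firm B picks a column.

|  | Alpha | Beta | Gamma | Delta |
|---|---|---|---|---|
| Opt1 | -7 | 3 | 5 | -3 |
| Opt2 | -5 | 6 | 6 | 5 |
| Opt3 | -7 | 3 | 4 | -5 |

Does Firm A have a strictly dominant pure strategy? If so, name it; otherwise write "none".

Opt2

Opt2 vs Opt1: Alpha: -5>-7, Beta: 6>3, Gamma: 6>5, Delta: 5>-3.
Opt2 vs Opt3: Alpha: -5>-7, Beta: 6>3, Gamma: 6>4, Delta: 5>-5.
Opt2 strictly beats every other strategy against every opponent action, so it is strictly dominant.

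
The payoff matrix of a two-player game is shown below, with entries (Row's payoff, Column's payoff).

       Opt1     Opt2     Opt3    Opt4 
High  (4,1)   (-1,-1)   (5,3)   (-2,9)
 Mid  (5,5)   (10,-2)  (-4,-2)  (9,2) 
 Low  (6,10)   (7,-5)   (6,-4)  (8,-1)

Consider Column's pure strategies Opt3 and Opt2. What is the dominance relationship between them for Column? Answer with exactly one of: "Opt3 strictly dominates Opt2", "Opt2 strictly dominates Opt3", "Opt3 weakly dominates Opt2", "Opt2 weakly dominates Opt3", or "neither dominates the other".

Compare Opt3 to Opt2 across each choice by Row: High: 3>-1, Mid: -2=-2, Low: -4>-5.
Opt3 is at least as good everywhere and strictly better somewhere (tied only at Mid), so Opt3 weakly but not strictly dominates Opt2.

Opt3 weakly dominates Opt2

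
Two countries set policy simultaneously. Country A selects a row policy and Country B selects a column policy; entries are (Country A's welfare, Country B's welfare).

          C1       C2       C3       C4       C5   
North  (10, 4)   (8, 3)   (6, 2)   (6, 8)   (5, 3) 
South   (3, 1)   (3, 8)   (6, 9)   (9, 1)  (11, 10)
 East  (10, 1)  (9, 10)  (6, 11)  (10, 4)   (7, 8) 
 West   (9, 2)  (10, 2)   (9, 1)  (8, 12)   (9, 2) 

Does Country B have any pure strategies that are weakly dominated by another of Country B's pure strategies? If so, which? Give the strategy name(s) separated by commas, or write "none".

C1

C4 weakly dominates C1 — North: 8>4, South: 1=1, East: 4>1, West: 12>2.
Nothing dominates C2: C1 at South (8>1); C3 at North (3>2); C4 at South (8>1); C5 at East (10>8).
C3 is not dominated — it holds its own against C1 at South (9>1); C2 at South (9>8); C4 at South (9>1); C5 at East (11>8).
C4 is not dominated — it holds its own against C1 at North (8>4); C2 at North (8>3); C3 at North (8>2); C5 at North (8>3).
C5 is not dominated — it holds its own against C1 at South (10>1); C2 at South (10>8); C3 at North (3>2); C4 at South (10>1).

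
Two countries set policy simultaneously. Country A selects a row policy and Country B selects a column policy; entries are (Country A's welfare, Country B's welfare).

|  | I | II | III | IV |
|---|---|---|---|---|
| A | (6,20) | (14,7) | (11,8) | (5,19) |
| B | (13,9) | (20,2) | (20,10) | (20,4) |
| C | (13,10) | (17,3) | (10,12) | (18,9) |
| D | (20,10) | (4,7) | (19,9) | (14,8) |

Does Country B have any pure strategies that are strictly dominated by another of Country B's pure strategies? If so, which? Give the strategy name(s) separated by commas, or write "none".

II, IV

I: no other strategy beats it everywhere (II at A (20>7); III at A (20>8); IV at A (20>19)).
I strictly dominates II — A: 20>7, B: 9>2, C: 10>3, D: 10>7.
III is not dominated — it holds its own against I at B (10>9); II at A (8>7); IV at B (10>4).
IV is strictly dominated by I (A: 20>19, B: 9>4, C: 10>9, D: 10>8).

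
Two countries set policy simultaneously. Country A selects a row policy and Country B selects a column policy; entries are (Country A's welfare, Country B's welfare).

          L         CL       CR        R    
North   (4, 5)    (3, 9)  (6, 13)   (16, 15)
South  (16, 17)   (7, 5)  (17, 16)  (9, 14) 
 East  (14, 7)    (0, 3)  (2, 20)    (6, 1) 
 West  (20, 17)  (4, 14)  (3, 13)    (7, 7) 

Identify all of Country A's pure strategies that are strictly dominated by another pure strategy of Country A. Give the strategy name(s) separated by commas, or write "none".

East

Nothing dominates North: South at R (16>9); East at CL (3>0); West at CR (6>3).
South is not dominated — it holds its own against North at L (16>4); East at L (16>14); West at CL (7>4).
South strictly dominates East — L: 16>14, CL: 7>0, CR: 17>2, R: 9>6.
West is not dominated — it holds its own against North at L (20>4); South at L (20>16); East at L (20>14).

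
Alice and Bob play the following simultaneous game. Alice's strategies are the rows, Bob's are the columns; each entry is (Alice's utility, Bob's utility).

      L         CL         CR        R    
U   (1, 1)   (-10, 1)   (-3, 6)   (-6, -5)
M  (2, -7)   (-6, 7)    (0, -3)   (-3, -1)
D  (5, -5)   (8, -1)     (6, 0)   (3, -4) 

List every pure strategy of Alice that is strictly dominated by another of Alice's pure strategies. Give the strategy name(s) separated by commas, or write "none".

M strictly dominates U — L: 2>1, CL: -6>-10, CR: 0>-3, R: -3>-6.
M is strictly dominated by D (L: 5>2, CL: 8>-6, CR: 6>0, R: 3>-3).
D is not dominated — it holds its own against U at L (5>1); M at L (5>2).

U, M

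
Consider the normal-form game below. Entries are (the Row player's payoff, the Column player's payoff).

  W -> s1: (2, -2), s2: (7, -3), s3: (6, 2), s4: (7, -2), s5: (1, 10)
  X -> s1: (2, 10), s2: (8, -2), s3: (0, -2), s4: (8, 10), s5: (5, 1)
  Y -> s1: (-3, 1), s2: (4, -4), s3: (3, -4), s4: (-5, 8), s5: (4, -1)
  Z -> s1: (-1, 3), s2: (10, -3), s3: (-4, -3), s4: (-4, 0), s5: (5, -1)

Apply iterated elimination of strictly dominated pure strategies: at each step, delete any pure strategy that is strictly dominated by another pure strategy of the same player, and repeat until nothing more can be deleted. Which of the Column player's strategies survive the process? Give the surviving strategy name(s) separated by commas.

The Column player's strategy s2 is strictly dominated by s1 (W: -2>-3, X: 10>-2, Y: 1>-4, Z: 3>-3) and is removed.
For the Column player, s5 strictly dominates s3 on the remaining rows (W: 10>2, X: 1>-2, Y: -1>-4, Z: -1>-3); eliminate s3.
The Row player's strategy Y is strictly dominated by X (s1: 2>-3, s4: 8>-5, s5: 5>4) and is removed.
Among the remaining strategies, none is strictly dominated by another pure strategy of the same player, so the elimination stops.
Surviving strategies — the Row player: {W, X, Z}; the Column player: {s1, s4, s5}.

s1, s4, s5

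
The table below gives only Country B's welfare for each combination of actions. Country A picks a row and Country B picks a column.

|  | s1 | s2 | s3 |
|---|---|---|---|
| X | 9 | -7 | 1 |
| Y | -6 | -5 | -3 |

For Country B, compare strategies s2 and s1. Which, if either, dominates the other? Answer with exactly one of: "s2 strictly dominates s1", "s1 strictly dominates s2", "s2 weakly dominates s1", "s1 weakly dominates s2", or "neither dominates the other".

s2's payoffs vs s1's, by Country A's action — X: -7<9, Y: -5>-6.
s2 does better at Y but worse at X; neither strategy dominates the other.

neither dominates the other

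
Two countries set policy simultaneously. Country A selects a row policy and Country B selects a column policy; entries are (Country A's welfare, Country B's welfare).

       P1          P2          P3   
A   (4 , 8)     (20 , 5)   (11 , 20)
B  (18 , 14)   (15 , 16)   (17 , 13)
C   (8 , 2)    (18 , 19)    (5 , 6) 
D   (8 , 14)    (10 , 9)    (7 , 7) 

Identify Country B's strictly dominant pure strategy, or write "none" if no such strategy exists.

none

P1 fails to dominate P2 at B (14<16).
P2 fails to dominate P1 at A (5<8).
P3 fails to dominate P1 at B (13<14).
No single strategy dominates all the others.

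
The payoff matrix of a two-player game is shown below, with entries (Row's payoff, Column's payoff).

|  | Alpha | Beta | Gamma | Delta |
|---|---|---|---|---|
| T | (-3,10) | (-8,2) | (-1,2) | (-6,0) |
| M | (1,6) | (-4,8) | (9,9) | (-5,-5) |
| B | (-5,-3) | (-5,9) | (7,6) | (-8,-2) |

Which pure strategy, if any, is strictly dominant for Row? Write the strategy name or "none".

M

M vs T: Alpha: 1>-3, Beta: -4>-8, Gamma: 9>-1, Delta: -5>-6.
M vs B: Alpha: 1>-5, Beta: -4>-5, Gamma: 9>7, Delta: -5>-8.
M strictly beats every other strategy against every opponent action, so it is strictly dominant.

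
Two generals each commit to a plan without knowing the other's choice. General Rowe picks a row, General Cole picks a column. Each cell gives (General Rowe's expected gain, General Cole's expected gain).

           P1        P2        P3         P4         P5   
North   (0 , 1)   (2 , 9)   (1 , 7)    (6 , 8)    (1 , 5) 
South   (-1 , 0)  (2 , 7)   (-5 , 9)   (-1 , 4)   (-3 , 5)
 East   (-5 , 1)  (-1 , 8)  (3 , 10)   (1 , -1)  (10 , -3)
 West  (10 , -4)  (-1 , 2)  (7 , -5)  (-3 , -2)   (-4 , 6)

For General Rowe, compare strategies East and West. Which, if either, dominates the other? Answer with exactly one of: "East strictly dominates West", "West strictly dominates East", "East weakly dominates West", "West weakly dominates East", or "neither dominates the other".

Compare East to West across each choice by General Cole: P1: -5<10, P2: -1=-1, P3: 3<7, P4: 1>-3, P5: 10>-4.
East does better at P4, P5 but worse at P1, P3; neither strategy dominates the other.

neither dominates the other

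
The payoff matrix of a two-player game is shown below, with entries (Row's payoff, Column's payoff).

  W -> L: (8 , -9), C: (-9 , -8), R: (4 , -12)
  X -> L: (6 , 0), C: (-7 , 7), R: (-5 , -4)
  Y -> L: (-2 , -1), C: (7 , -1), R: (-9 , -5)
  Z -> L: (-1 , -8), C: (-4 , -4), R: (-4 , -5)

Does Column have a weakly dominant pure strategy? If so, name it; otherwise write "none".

C

C vs L: W: -8>-9, X: 7>0, Y: -1=-1, Z: -4>-8.
C vs R: W: -8>-12, X: 7>-4, Y: -1>-5, Z: -4>-5.
C is at least as good as every other strategy against every opponent action, so it is weakly dominant.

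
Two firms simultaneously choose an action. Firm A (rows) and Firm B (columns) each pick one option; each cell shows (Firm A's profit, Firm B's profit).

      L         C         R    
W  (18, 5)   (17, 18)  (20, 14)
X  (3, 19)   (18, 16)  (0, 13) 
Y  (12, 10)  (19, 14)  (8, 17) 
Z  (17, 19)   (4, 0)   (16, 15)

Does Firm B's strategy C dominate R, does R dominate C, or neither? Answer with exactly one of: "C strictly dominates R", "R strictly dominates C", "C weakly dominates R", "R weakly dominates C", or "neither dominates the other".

neither dominates the other

Compare C to R across every action of Firm A: W: 18>14, X: 16>13, Y: 14<17, Z: 0<15.
C does better at W, X but worse at Y, Z; neither strategy dominates the other.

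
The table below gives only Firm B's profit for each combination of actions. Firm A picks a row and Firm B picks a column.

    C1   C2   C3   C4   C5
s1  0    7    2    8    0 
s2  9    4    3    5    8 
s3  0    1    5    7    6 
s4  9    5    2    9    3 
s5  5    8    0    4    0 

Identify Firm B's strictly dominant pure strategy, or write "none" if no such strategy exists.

C1 fails to dominate C2 at s1 (0<7).
C2 fails to dominate C1 at s2 (4<9).
C3 fails to dominate C1 at s2 (3<9).
C4 fails to dominate C1 at s2 (5<9).
C5 fails to dominate C1 at s1 (0=0).
No single strategy dominates all the others.

none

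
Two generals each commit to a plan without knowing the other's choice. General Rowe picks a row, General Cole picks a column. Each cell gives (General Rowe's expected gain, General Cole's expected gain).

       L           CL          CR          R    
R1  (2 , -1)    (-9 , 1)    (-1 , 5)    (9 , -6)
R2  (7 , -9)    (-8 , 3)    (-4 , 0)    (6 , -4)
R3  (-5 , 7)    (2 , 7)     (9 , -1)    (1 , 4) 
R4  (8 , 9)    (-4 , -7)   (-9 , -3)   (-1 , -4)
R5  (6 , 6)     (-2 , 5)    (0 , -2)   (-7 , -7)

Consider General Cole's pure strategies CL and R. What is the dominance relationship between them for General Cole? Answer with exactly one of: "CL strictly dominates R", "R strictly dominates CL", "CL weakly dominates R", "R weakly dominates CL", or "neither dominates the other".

CL's payoffs vs R's, by General Rowe's action — R1: 1>-6, R2: 3>-4, R3: 7>4, R4: -7<-4, R5: 5>-7.
CL does better at R1, R2, R3, R5 but worse at R4; neither strategy dominates the other.

neither dominates the other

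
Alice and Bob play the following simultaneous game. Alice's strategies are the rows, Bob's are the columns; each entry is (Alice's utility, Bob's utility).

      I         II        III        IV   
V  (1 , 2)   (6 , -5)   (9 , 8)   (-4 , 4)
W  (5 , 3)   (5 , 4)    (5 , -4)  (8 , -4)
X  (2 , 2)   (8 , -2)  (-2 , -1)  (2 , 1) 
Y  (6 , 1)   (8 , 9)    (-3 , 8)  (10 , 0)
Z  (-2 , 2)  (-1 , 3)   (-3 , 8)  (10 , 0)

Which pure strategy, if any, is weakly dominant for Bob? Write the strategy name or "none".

I fails to dominate II at W (3<4).
II fails to dominate I at V (-5<2).
III fails to dominate I at W (-4<3).
IV fails to dominate I at W (-4<3).
No single strategy dominates all the others.

none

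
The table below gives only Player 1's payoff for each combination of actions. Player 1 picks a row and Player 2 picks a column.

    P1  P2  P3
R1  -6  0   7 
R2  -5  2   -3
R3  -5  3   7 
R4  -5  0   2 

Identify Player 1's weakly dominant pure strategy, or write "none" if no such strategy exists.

R3 vs R1: P1: -5>-6, P2: 3>0, P3: 7=7.
R3 vs R2: P1: -5=-5, P2: 3>2, P3: 7>-3.
R3 vs R4: P1: -5=-5, P2: 3>0, P3: 7>2.
R3 is at least as good as every other strategy against every opponent action, so it is weakly dominant.

R3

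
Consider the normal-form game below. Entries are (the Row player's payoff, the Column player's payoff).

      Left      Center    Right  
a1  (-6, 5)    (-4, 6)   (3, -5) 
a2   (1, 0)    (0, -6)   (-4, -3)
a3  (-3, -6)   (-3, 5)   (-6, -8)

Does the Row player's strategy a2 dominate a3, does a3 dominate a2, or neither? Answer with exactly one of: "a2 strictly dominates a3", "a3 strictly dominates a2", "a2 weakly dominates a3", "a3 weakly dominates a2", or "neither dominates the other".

Compare a2 to a3 across each choice by the Column player: Left: 1>-3, Center: 0>-3, Right: -4>-6.
Every comparison favours a2, so a2 strictly dominates a3.

a2 strictly dominates a3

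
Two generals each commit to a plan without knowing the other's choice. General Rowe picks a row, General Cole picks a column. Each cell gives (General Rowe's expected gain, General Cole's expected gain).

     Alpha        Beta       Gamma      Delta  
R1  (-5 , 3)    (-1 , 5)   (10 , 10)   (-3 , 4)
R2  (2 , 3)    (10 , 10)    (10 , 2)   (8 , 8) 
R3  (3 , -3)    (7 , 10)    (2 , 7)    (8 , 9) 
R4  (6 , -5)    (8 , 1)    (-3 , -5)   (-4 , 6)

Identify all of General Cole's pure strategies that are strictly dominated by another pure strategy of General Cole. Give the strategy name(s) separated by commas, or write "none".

Alpha

Alpha is strictly dominated by Beta (R1: 5>3, R2: 10>3, R3: 10>-3, R4: 1>-5).
Beta: no other strategy beats it everywhere (Alpha at R1 (5>3); Gamma at R2 (10>2); Delta at R1 (5>4)).
Gamma is not dominated — it holds its own against Alpha at R1 (10>3); Beta at R1 (10>5); Delta at R1 (10>4).
Delta is not dominated — it holds its own against Alpha at R1 (4>3); Beta at R4 (6>1); Gamma at R2 (8>2).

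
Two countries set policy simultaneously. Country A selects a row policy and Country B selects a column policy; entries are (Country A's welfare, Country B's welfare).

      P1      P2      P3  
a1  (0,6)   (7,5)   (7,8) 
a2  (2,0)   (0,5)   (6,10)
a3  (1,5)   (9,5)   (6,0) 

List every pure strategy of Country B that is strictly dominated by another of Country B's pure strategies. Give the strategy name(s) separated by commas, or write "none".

P1 is not dominated — it holds its own against P2 at a1 (6>5); P3 at a3 (5>0).
P2 is not dominated — it holds its own against P1 at a2 (5>0); P3 at a3 (5>0).
P3: no other strategy beats it everywhere (P1 at a1 (8>6); P2 at a1 (8>5)).

none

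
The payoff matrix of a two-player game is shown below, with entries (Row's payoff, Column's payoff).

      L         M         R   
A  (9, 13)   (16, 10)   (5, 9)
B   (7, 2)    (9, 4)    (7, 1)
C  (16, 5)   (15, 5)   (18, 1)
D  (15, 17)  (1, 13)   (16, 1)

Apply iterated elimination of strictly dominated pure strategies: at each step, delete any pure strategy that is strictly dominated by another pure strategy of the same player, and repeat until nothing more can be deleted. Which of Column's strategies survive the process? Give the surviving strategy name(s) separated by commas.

Row B is eliminated: C beats it against every remaining column (L: 16>7, M: 15>9, R: 18>7).
Row D is eliminated: C beats it against every remaining column (L: 16>15, M: 15>1, R: 18>16).
Column's strategy R is strictly dominated by L (A: 13>9, C: 5>1) and is removed.
Among the remaining strategies, none is strictly dominated by another pure strategy of the same player, so the elimination stops.
Surviving strategies — Row: {A, C}; Column: {L, M}.

L, M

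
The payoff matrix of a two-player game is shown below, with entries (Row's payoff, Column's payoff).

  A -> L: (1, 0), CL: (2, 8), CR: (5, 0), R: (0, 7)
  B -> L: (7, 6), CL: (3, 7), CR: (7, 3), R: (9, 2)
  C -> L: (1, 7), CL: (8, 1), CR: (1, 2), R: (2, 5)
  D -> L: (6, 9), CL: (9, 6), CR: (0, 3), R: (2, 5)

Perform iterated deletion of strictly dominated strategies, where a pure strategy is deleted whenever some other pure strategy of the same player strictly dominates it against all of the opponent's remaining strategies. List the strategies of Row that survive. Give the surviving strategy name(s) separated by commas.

Row's strategy A is strictly dominated by B (L: 7>1, CL: 3>2, CR: 7>5, R: 9>0) and is removed.
Column CR is eliminated: L beats it against every remaining row (B: 6>3, C: 7>2, D: 9>3).
For Column, L strictly dominates R on the remaining rows (B: 6>2, C: 7>5, D: 9>5); eliminate R.
For Row, D strictly dominates C on the remaining columns (L: 6>1, CL: 9>8); eliminate C.
Among the remaining strategies, none is strictly dominated by another pure strategy of the same player, so the elimination stops.
Surviving strategies — Row: {B, D}; Column: {L, CL}.

B, D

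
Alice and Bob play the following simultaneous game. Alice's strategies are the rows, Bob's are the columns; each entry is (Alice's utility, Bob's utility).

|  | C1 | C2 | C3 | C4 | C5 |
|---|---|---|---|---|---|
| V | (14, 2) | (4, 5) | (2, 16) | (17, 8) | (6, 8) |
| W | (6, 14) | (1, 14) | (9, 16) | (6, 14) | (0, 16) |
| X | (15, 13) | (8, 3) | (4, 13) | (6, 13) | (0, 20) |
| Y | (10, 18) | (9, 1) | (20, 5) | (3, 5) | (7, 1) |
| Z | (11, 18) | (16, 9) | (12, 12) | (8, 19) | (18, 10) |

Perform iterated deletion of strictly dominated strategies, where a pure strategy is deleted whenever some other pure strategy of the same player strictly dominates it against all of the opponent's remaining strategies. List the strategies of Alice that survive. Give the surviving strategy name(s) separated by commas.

Row W is eliminated: Z beats it against every remaining column (C1: 11>6, C2: 16>1, C3: 12>9, C4: 8>6, C5: 18>0).
For Bob, C3 strictly dominates C2 on the remaining rows (V: 16>5, X: 13>3, Y: 5>1, Z: 12>9); eliminate C2.
Among the remaining strategies, none is strictly dominated by another pure strategy of the same player, so the elimination stops.
Surviving strategies — Alice: {V, X, Y, Z}; Bob: {C1, C3, C4, C5}.

V, X, Y, Z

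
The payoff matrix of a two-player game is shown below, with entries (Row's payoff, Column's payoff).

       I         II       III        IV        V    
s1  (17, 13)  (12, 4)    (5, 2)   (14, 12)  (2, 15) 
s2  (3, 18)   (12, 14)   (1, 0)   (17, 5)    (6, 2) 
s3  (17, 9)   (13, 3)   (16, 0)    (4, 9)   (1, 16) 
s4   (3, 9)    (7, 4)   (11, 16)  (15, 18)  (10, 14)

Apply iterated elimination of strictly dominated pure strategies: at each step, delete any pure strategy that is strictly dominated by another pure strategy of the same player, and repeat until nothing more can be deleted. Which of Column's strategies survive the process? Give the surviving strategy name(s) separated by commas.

Column's strategy II is strictly dominated by I (s1: 13>4, s2: 18>14, s3: 9>3, s4: 9>4) and is removed.
Column III is eliminated: IV beats it against every remaining row (s1: 12>2, s2: 5>0, s3: 9>0, s4: 18>16).
Among the remaining strategies, none is strictly dominated by another pure strategy of the same player, so the elimination stops.
Surviving strategies — Row: {s1, s2, s3, s4}; Column: {I, IV, V}.

I, IV, V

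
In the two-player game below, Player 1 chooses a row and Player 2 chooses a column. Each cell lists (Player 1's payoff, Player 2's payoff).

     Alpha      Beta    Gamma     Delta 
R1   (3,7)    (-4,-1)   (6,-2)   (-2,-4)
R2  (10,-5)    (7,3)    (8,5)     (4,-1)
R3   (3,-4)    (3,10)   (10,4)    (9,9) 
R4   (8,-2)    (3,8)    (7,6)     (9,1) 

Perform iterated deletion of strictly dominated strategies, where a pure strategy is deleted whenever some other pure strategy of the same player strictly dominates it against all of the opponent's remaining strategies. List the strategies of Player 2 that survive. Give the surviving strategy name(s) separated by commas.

Beta, Gamma

For Player 1, R2 strictly dominates R1 on the remaining columns (Alpha: 10>3, Beta: 7>-4, Gamma: 8>6, Delta: 4>-2); eliminate R1.
For Player 2, Beta strictly dominates Alpha on the remaining rows (R2: 3>-5, R3: 10>-4, R4: 8>-2); eliminate Alpha.
Player 2's strategy Delta is strictly dominated by Beta (R2: 3>-1, R3: 10>9, R4: 8>1) and is removed.
For Player 1, R2 strictly dominates R4 on the remaining columns (Beta: 7>3, Gamma: 8>7); eliminate R4.
Among the remaining strategies, none is strictly dominated by another pure strategy of the same player, so the elimination stops.
Surviving strategies — Player 1: {R2, R3}; Player 2: {Beta, Gamma}.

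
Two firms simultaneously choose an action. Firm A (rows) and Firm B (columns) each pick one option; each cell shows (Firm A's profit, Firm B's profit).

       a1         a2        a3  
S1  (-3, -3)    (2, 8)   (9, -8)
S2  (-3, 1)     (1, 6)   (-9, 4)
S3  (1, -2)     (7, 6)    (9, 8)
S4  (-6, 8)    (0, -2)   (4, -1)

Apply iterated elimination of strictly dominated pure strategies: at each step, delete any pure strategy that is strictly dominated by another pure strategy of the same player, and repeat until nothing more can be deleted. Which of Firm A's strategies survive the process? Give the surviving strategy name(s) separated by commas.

S1, S3

Row S2 is eliminated: S3 beats it against every remaining column (a1: 1>-3, a2: 7>1, a3: 9>-9).
Firm A's strategy S4 is strictly dominated by S1 (a1: -3>-6, a2: 2>0, a3: 9>4) and is removed.
Column a1 is eliminated: a2 beats it against every remaining row (S1: 8>-3, S3: 6>-2).
Among the remaining strategies, none is strictly dominated by another pure strategy of the same player, so the elimination stops.
Surviving strategies — Firm A: {S1, S3}; Firm B: {a2, a3}.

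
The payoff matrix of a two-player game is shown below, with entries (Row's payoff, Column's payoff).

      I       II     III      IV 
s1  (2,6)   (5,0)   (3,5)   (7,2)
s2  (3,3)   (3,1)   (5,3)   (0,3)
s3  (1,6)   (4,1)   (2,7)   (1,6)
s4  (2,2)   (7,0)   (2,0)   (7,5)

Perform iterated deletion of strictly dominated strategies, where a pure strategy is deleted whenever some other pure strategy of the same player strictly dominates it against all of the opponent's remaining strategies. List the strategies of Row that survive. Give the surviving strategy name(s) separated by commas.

s1, s2, s4

For Row, s1 strictly dominates s3 on the remaining columns (I: 2>1, II: 5>4, III: 3>2, IV: 7>1); eliminate s3.
Column's strategy II is strictly dominated by I (s1: 6>0, s2: 3>1, s4: 2>0) and is removed.
Among the remaining strategies, none is strictly dominated by another pure strategy of the same player, so the elimination stops.
Surviving strategies — Row: {s1, s2, s4}; Column: {I, III, IV}.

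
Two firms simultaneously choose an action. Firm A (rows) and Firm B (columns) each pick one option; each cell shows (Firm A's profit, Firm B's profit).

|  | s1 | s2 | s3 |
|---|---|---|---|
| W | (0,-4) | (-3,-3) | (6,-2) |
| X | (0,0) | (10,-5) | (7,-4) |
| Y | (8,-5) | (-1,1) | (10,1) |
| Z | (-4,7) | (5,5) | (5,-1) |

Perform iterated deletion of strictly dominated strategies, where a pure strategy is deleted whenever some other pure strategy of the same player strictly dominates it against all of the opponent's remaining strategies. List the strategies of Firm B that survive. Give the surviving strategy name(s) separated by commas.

For Firm A, Y strictly dominates W on the remaining columns (s1: 8>0, s2: -1>-3, s3: 10>6); eliminate W.
Row Z is eliminated: X beats it against every remaining column (s1: 0>-4, s2: 10>5, s3: 7>5).
Among the remaining strategies, none is strictly dominated by another pure strategy of the same player, so the elimination stops.
Surviving strategies — Firm A: {X, Y}; Firm B: {s1, s2, s3}.

s1, s2, s3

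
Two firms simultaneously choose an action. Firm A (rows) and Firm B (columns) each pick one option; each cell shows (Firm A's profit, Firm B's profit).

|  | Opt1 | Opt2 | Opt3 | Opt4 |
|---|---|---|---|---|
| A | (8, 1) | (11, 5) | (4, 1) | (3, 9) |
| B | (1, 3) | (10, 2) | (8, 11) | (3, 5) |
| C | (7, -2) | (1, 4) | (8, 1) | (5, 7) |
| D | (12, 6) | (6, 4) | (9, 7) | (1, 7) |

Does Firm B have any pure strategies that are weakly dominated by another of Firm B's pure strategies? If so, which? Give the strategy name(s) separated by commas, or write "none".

Opt3 weakly dominates Opt1 — A: 1=1, B: 11>3, C: 1>-2, D: 7>6.
Opt2: dominated, since Opt4 does at least as well everywhere (A: 9>5, B: 5>2, C: 7>4, D: 7>4).
Nothing dominates Opt3: Opt1 at B (11>3); Opt2 at B (11>2); Opt4 at B (11>5).
Nothing dominates Opt4: Opt1 at A (9>1); Opt2 at A (9>5); Opt3 at A (9>1).

Opt1, Opt2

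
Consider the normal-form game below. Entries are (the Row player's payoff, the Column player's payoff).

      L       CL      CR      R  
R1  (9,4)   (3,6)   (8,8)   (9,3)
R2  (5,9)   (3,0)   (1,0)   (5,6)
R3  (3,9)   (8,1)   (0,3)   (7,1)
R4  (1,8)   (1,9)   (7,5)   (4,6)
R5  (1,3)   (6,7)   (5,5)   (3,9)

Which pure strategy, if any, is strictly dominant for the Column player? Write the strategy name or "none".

none

L fails to dominate CL at R1 (4<6).
CL fails to dominate L at R2 (0<9).
CR fails to dominate L at R2 (0<9).
R fails to dominate L at R1 (3<4).
No single strategy dominates all the others.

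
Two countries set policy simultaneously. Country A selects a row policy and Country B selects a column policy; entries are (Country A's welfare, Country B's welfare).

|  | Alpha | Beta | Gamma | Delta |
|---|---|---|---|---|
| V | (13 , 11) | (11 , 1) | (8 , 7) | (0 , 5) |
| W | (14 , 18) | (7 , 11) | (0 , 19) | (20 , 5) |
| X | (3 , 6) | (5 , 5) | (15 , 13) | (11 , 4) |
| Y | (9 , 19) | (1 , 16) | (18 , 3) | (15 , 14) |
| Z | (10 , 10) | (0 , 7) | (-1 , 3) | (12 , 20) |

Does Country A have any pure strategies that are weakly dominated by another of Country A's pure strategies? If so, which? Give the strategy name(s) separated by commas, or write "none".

Z

V: no other strategy beats it everywhere (W at Beta (11>7); X at Alpha (13>3); Y at Alpha (13>9); Z at Alpha (13>10)).
W is not dominated — it holds its own against V at Alpha (14>13); X at Alpha (14>3); Y at Alpha (14>9); Z at Alpha (14>10).
X: no other strategy beats it everywhere (V at Gamma (15>8); W at Gamma (15>0); Y at Beta (5>1); Z at Beta (5>0)).
Nothing dominates Y: V at Gamma (18>8); W at Gamma (18>0); X at Alpha (9>3); Z at Beta (1>0).
Z: dominated, since W does at least as well everywhere (Alpha: 14>10, Beta: 7>0, Gamma: 0>-1, Delta: 20>12).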